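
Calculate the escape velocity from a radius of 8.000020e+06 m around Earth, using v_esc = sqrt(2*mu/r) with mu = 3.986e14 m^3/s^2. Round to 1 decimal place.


Step 1: 2*mu/r = 2 * 3.986e14 / 8.000020e+06 = 99649750.8756
Step 2: v_esc = sqrt(99649750.8756) = 9982.5 m/s

9982.5


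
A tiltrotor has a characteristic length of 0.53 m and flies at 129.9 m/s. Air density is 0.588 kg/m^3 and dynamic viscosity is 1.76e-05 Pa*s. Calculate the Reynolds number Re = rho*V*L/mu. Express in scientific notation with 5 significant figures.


Step 1: Numerator = rho * V * L = 0.588 * 129.9 * 0.53 = 40.482036
Step 2: Re = 40.482036 / 1.76e-05
Step 3: Re = 2.3001e+06

2.3001e+06


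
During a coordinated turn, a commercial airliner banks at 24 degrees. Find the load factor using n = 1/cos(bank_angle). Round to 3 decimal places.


Step 1: Convert 24 degrees to radians = 0.418879
Step 2: cos(24 deg) = 0.913545
Step 3: n = 1 / 0.913545 = 1.095

1.095


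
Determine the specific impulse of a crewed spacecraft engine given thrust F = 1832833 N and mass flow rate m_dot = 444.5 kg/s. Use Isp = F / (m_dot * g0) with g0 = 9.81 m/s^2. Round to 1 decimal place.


Step 1: m_dot * g0 = 444.5 * 9.81 = 4360.55
Step 2: Isp = 1832833 / 4360.55 = 420.3 s

420.3


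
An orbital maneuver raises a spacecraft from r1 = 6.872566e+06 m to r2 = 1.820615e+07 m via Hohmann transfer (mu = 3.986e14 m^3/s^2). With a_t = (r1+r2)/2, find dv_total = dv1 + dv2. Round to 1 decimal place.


Step 1: Transfer semi-major axis a_t = (6.872566e+06 + 1.820615e+07) / 2 = 1.253936e+07 m
Step 2: v1 (circular at r1) = sqrt(mu/r1) = 7615.69 m/s
Step 3: v_t1 = sqrt(mu*(2/r1 - 1/a_t)) = 9176.57 m/s
Step 4: dv1 = |9176.57 - 7615.69| = 1560.89 m/s
Step 5: v2 (circular at r2) = 4679.07 m/s, v_t2 = 3464.03 m/s
Step 6: dv2 = |4679.07 - 3464.03| = 1215.04 m/s
Step 7: Total delta-v = 1560.89 + 1215.04 = 2775.9 m/s

2775.9


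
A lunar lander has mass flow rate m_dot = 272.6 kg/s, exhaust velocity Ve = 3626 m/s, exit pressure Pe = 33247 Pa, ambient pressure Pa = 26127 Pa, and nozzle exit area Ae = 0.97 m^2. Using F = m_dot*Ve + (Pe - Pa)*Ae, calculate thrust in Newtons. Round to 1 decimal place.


Step 1: Momentum thrust = m_dot * Ve = 272.6 * 3626 = 988447.6 N
Step 2: Pressure thrust = (Pe - Pa) * Ae = (33247 - 26127) * 0.97 = 6906.40 N
Step 3: Total thrust F = 988447.6 + 6906.40 = 995354.0 N

995354.0


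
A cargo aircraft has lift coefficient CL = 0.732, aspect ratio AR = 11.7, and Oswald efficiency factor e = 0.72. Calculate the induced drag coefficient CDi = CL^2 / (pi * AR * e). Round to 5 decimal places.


Step 1: CL^2 = 0.732^2 = 0.535824
Step 2: pi * AR * e = 3.14159 * 11.7 * 0.72 = 26.464777
Step 3: CDi = 0.535824 / 26.464777 = 0.02025

0.02025


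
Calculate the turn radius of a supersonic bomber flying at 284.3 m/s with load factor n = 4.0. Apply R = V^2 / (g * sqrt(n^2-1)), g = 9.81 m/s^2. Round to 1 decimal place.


Step 1: V^2 = 284.3^2 = 80826.49
Step 2: n^2 - 1 = 4.0^2 - 1 = 15.0
Step 3: sqrt(15.0) = 3.872983
Step 4: R = 80826.49 / (9.81 * 3.872983) = 2127.4 m

2127.4


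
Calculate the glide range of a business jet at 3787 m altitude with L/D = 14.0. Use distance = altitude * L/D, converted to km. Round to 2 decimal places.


Step 1: Glide distance = altitude * L/D = 3787 * 14.0 = 53018.0 m
Step 2: Convert to km: 53018.0 / 1000 = 53.02 km

53.02


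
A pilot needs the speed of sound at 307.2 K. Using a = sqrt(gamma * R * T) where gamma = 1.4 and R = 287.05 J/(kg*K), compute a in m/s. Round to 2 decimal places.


Step 1: gamma * R * T = 1.4 * 287.05 * 307.2 = 123454.464
Step 2: a = sqrt(123454.464) = 351.36 m/s

351.36


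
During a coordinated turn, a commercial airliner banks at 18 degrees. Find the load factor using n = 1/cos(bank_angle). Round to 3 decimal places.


Step 1: Convert 18 degrees to radians = 0.314159
Step 2: cos(18 deg) = 0.951057
Step 3: n = 1 / 0.951057 = 1.051

1.051


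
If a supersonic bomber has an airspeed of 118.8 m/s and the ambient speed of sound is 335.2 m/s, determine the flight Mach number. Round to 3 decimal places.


Step 1: M = V / a = 118.8 / 335.2
Step 2: M = 0.354

0.354


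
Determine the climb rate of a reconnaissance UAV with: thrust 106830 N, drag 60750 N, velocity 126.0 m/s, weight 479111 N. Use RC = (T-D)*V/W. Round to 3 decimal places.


Step 1: Excess thrust = T - D = 106830 - 60750 = 46080 N
Step 2: Excess power = 46080 * 126.0 = 5806080.0 W
Step 3: RC = 5806080.0 / 479111 = 12.118 m/s

12.118


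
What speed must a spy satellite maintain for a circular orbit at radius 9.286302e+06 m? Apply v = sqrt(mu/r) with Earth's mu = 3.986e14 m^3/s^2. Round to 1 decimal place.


Step 1: mu / r = 3.986e14 / 9.286302e+06 = 42923437.1228
Step 2: v = sqrt(42923437.1228) = 6551.6 m/s

6551.6


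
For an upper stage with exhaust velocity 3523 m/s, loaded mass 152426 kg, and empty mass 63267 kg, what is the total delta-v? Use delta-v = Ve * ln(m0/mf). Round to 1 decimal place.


Step 1: Mass ratio m0/mf = 152426 / 63267 = 2.40925
Step 2: ln(2.40925) = 0.879315
Step 3: delta-v = 3523 * 0.879315 = 3097.8 m/s

3097.8


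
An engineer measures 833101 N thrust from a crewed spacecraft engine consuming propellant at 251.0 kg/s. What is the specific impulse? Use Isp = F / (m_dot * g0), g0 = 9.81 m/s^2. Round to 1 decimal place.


Step 1: m_dot * g0 = 251.0 * 9.81 = 2462.31
Step 2: Isp = 833101 / 2462.31 = 338.3 s

338.3


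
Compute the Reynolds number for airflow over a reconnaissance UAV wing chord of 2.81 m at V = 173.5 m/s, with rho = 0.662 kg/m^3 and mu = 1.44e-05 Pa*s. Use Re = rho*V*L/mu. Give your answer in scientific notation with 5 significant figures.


Step 1: Numerator = rho * V * L = 0.662 * 173.5 * 2.81 = 322.74817
Step 2: Re = 322.74817 / 1.44e-05
Step 3: Re = 2.2413e+07

2.2413e+07


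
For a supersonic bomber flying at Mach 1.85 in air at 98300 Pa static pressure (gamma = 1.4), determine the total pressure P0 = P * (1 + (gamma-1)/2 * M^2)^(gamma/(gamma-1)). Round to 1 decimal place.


Step 1: (gamma-1)/2 * M^2 = 0.2 * 3.4225 = 0.6845
Step 2: 1 + 0.6845 = 1.6845
Step 3: Exponent gamma/(gamma-1) = 3.5
Step 4: P0 = 98300 * 1.6845^3.5 = 609820.6 Pa

609820.6


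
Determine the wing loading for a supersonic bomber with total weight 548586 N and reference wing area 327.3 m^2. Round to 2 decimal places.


Step 1: Wing loading = W / S = 548586 / 327.3
Step 2: Wing loading = 1676.10 N/m^2

1676.10


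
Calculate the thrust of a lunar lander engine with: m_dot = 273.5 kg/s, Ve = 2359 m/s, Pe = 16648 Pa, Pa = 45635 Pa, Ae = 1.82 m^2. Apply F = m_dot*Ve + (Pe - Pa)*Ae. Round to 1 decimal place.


Step 1: Momentum thrust = m_dot * Ve = 273.5 * 2359 = 645186.5 N
Step 2: Pressure thrust = (Pe - Pa) * Ae = (16648 - 45635) * 1.82 = -52756.34 N
Step 3: Total thrust F = 645186.5 + -52756.34 = 592430.2 N

592430.2


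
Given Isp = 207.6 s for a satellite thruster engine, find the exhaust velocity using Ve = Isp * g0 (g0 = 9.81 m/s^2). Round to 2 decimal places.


Step 1: Ve = Isp * g0 = 207.6 * 9.81
Step 2: Ve = 2036.56 m/s

2036.56


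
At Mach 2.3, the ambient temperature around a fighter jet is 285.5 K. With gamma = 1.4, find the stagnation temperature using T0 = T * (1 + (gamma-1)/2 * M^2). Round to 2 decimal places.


Step 1: (gamma-1)/2 = 0.2
Step 2: M^2 = 5.29
Step 3: 1 + 0.2 * 5.29 = 2.058
Step 4: T0 = 285.5 * 2.058 = 587.56 K

587.56


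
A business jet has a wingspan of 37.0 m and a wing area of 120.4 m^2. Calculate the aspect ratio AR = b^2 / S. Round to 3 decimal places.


Step 1: b^2 = 37.0^2 = 1369.0
Step 2: AR = 1369.0 / 120.4 = 11.370

11.370


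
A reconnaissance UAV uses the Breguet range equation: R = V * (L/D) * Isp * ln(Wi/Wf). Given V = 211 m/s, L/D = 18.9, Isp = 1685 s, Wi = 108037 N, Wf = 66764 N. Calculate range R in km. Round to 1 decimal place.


Step 1: Coefficient = V * (L/D) * Isp = 211 * 18.9 * 1685 = 6719611.5 m
Step 2: Wi/Wf = 108037 / 66764 = 1.618192
Step 3: ln(1.618192) = 0.48131
Step 4: R = 6719611.5 * 0.48131 = 3234214.5 m = 3234.2 km

3234.2


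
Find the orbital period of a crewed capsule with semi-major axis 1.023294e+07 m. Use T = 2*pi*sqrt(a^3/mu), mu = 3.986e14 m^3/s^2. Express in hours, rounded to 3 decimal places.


Step 1: a^3 / mu = 1.071522e+21 / 3.986e14 = 2.688215e+06
Step 2: sqrt(2.688215e+06) = 1639.5777 s
Step 3: T = 2*pi * 1639.5777 = 10301.77 s
Step 4: T in hours = 10301.77 / 3600 = 2.862 hours

2.862


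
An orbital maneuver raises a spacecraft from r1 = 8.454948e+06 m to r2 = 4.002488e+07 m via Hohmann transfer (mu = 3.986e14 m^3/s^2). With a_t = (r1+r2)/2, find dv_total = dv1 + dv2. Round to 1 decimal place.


Step 1: Transfer semi-major axis a_t = (8.454948e+06 + 4.002488e+07) / 2 = 2.423991e+07 m
Step 2: v1 (circular at r1) = sqrt(mu/r1) = 6866.15 m/s
Step 3: v_t1 = sqrt(mu*(2/r1 - 1/a_t)) = 8822.93 m/s
Step 4: dv1 = |8822.93 - 6866.15| = 1956.78 m/s
Step 5: v2 (circular at r2) = 3155.76 m/s, v_t2 = 1863.78 m/s
Step 6: dv2 = |3155.76 - 1863.78| = 1291.98 m/s
Step 7: Total delta-v = 1956.78 + 1291.98 = 3248.8 m/s

3248.8


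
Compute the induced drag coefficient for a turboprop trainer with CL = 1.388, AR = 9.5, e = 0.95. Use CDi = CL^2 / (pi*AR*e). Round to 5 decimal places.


Step 1: CL^2 = 1.388^2 = 1.926544
Step 2: pi * AR * e = 3.14159 * 9.5 * 0.95 = 28.352874
Step 3: CDi = 1.926544 / 28.352874 = 0.06795

0.06795


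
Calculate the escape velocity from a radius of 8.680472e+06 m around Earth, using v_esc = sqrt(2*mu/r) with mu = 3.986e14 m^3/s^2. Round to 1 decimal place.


Step 1: 2*mu/r = 2 * 3.986e14 / 8.680472e+06 = 91838323.999
Step 2: v_esc = sqrt(91838323.999) = 9583.2 m/s

9583.2


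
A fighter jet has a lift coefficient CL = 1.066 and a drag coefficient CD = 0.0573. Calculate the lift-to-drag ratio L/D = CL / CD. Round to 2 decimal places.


Step 1: L/D = CL / CD = 1.066 / 0.0573
Step 2: L/D = 18.60

18.60


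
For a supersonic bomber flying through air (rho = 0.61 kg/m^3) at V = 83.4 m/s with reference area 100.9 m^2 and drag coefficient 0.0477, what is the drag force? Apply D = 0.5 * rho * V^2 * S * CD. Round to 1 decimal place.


Step 1: Dynamic pressure q = 0.5 * 0.61 * 83.4^2 = 2121.4458 Pa
Step 2: Drag D = q * S * CD = 2121.4458 * 100.9 * 0.0477
Step 3: D = 10210.4 N

10210.4


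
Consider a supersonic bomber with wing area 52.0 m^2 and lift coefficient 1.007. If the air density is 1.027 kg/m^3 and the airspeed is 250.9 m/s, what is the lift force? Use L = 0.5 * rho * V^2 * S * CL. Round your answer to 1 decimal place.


Step 1: Calculate dynamic pressure q = 0.5 * 1.027 * 250.9^2 = 0.5 * 1.027 * 62950.81 = 32325.2409 Pa
Step 2: Multiply by wing area and lift coefficient: L = 32325.2409 * 52.0 * 1.007
Step 3: L = 1680912.5286 * 1.007 = 1692678.9 N

1692678.9


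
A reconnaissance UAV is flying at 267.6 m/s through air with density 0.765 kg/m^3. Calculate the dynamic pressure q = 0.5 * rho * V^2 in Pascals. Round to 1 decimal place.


Step 1: V^2 = 267.6^2 = 71609.76
Step 2: q = 0.5 * 0.765 * 71609.76
Step 3: q = 27390.7 Pa

27390.7


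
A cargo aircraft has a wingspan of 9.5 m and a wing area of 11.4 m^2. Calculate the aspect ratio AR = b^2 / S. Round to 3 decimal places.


Step 1: b^2 = 9.5^2 = 90.25
Step 2: AR = 90.25 / 11.4 = 7.917

7.917


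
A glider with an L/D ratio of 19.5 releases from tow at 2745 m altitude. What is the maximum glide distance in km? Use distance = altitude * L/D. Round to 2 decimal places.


Step 1: Glide distance = altitude * L/D = 2745 * 19.5 = 53527.5 m
Step 2: Convert to km: 53527.5 / 1000 = 53.53 km

53.53


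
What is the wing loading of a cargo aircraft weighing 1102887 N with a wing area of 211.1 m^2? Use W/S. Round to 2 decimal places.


Step 1: Wing loading = W / S = 1102887 / 211.1
Step 2: Wing loading = 5224.48 N/m^2

5224.48


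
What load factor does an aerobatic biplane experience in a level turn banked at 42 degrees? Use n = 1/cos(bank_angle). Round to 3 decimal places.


Step 1: Convert 42 degrees to radians = 0.733038
Step 2: cos(42 deg) = 0.743145
Step 3: n = 1 / 0.743145 = 1.346

1.346


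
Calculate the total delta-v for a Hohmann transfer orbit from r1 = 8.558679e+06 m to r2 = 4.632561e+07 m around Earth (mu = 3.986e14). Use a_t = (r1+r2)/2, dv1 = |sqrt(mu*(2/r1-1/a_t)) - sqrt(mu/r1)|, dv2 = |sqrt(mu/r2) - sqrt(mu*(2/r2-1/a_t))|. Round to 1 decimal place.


Step 1: Transfer semi-major axis a_t = (8.558679e+06 + 4.632561e+07) / 2 = 2.744214e+07 m
Step 2: v1 (circular at r1) = sqrt(mu/r1) = 6824.41 m/s
Step 3: v_t1 = sqrt(mu*(2/r1 - 1/a_t)) = 8866.8 m/s
Step 4: dv1 = |8866.8 - 6824.41| = 2042.39 m/s
Step 5: v2 (circular at r2) = 2933.31 m/s, v_t2 = 1638.15 m/s
Step 6: dv2 = |2933.31 - 1638.15| = 1295.17 m/s
Step 7: Total delta-v = 2042.39 + 1295.17 = 3337.6 m/s

3337.6


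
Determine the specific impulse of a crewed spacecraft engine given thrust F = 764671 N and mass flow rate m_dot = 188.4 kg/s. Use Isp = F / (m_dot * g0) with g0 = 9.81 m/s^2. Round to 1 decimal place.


Step 1: m_dot * g0 = 188.4 * 9.81 = 1848.2
Step 2: Isp = 764671 / 1848.2 = 413.7 s

413.7


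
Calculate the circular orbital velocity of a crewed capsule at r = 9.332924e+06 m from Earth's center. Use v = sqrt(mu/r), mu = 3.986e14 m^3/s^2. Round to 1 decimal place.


Step 1: mu / r = 3.986e14 / 9.332924e+06 = 42709015.9526
Step 2: v = sqrt(42709015.9526) = 6535.2 m/s

6535.2


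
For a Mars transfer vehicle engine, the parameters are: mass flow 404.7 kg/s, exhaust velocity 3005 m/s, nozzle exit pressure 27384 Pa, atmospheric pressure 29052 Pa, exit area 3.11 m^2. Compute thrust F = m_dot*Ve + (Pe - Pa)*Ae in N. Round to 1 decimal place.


Step 1: Momentum thrust = m_dot * Ve = 404.7 * 3005 = 1216123.5 N
Step 2: Pressure thrust = (Pe - Pa) * Ae = (27384 - 29052) * 3.11 = -5187.48 N
Step 3: Total thrust F = 1216123.5 + -5187.48 = 1210936.0 N

1210936.0


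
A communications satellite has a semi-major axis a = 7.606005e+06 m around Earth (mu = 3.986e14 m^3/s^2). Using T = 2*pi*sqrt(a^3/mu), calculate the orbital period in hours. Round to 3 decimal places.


Step 1: a^3 / mu = 4.400174e+20 / 3.986e14 = 1.103907e+06
Step 2: sqrt(1.103907e+06) = 1050.6698 s
Step 3: T = 2*pi * 1050.6698 = 6601.55 s
Step 4: T in hours = 6601.55 / 3600 = 1.834 hours

1.834


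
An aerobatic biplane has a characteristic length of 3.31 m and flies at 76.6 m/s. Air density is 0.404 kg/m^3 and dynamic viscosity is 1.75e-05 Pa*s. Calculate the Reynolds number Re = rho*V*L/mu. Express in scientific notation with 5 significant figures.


Step 1: Numerator = rho * V * L = 0.404 * 76.6 * 3.31 = 102.432584
Step 2: Re = 102.432584 / 1.75e-05
Step 3: Re = 5.8533e+06

5.8533e+06


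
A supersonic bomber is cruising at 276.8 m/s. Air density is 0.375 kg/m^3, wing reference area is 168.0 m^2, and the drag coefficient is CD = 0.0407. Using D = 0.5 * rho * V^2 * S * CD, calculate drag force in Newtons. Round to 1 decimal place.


Step 1: Dynamic pressure q = 0.5 * 0.375 * 276.8^2 = 14365.92 Pa
Step 2: Drag D = q * S * CD = 14365.92 * 168.0 * 0.0407
Step 3: D = 98228.4 N

98228.4


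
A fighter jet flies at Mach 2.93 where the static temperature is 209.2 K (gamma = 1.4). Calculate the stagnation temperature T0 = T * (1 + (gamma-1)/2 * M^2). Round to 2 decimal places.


Step 1: (gamma-1)/2 = 0.2
Step 2: M^2 = 8.5849
Step 3: 1 + 0.2 * 8.5849 = 2.71698
Step 4: T0 = 209.2 * 2.71698 = 568.39 K

568.39


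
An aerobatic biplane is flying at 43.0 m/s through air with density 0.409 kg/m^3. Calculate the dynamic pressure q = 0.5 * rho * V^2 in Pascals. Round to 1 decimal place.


Step 1: V^2 = 43.0^2 = 1849.0
Step 2: q = 0.5 * 0.409 * 1849.0
Step 3: q = 378.1 Pa

378.1


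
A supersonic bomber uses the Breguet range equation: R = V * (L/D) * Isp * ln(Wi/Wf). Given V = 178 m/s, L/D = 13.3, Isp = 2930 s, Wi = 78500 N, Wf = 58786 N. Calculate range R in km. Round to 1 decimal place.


Step 1: Coefficient = V * (L/D) * Isp = 178 * 13.3 * 2930 = 6936482.0 m
Step 2: Wi/Wf = 78500 / 58786 = 1.335352
Step 3: ln(1.335352) = 0.289195
Step 4: R = 6936482.0 * 0.289195 = 2005995.2 m = 2006.0 km

2006.0


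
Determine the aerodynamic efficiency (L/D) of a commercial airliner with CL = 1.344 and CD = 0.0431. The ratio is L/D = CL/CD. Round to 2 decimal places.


Step 1: L/D = CL / CD = 1.344 / 0.0431
Step 2: L/D = 31.18

31.18


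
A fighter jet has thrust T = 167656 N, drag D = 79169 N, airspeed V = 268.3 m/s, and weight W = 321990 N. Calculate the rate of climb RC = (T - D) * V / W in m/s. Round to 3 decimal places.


Step 1: Excess thrust = T - D = 167656 - 79169 = 88487 N
Step 2: Excess power = 88487 * 268.3 = 23741062.1 W
Step 3: RC = 23741062.1 / 321990 = 73.732 m/s

73.732


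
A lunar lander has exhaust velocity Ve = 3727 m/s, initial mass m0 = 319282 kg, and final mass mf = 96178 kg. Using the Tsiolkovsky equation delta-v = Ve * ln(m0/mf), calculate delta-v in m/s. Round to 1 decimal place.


Step 1: Mass ratio m0/mf = 319282 / 96178 = 3.319699
Step 2: ln(3.319699) = 1.199874
Step 3: delta-v = 3727 * 1.199874 = 4471.9 m/s

4471.9


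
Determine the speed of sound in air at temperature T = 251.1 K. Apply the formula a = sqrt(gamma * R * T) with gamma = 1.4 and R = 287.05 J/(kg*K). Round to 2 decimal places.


Step 1: gamma * R * T = 1.4 * 287.05 * 251.1 = 100909.557
Step 2: a = sqrt(100909.557) = 317.66 m/s

317.66


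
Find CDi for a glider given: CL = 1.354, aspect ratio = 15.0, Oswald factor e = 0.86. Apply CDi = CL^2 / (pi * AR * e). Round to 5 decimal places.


Step 1: CL^2 = 1.354^2 = 1.833316
Step 2: pi * AR * e = 3.14159 * 15.0 * 0.86 = 40.526545
Step 3: CDi = 1.833316 / 40.526545 = 0.04524

0.04524


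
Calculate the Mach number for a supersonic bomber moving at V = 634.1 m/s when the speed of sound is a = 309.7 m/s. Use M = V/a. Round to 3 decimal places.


Step 1: M = V / a = 634.1 / 309.7
Step 2: M = 2.047

2.047


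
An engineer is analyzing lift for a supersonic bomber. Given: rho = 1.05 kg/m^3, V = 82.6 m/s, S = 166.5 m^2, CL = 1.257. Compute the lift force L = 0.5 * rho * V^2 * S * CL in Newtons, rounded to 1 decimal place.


Step 1: Calculate dynamic pressure q = 0.5 * 1.05 * 82.6^2 = 0.5 * 1.05 * 6822.76 = 3581.949 Pa
Step 2: Multiply by wing area and lift coefficient: L = 3581.949 * 166.5 * 1.257
Step 3: L = 596394.5085 * 1.257 = 749667.9 N

749667.9


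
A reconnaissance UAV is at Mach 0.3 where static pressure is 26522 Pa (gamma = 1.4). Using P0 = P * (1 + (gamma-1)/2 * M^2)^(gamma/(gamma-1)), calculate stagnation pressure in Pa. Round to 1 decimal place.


Step 1: (gamma-1)/2 * M^2 = 0.2 * 0.09 = 0.018
Step 2: 1 + 0.018 = 1.018
Step 3: Exponent gamma/(gamma-1) = 3.5
Step 4: P0 = 26522 * 1.018^3.5 = 28230.8 Pa

28230.8


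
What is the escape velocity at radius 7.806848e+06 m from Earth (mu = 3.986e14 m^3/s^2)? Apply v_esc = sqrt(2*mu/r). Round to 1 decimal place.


Step 1: 2*mu/r = 2 * 3.986e14 / 7.806848e+06 = 102115476.0538
Step 2: v_esc = sqrt(102115476.0538) = 10105.2 m/s

10105.2


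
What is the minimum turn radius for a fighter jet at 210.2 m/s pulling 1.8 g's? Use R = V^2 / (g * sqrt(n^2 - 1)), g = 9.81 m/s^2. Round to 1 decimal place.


Step 1: V^2 = 210.2^2 = 44184.04
Step 2: n^2 - 1 = 1.8^2 - 1 = 2.24
Step 3: sqrt(2.24) = 1.496663
Step 4: R = 44184.04 / (9.81 * 1.496663) = 3009.3 m

3009.3


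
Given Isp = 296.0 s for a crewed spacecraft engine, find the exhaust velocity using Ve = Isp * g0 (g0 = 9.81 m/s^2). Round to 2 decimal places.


Step 1: Ve = Isp * g0 = 296.0 * 9.81
Step 2: Ve = 2903.76 m/s

2903.76


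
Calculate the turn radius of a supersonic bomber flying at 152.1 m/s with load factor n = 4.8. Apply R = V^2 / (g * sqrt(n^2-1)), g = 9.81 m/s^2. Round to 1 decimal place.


Step 1: V^2 = 152.1^2 = 23134.41
Step 2: n^2 - 1 = 4.8^2 - 1 = 22.04
Step 3: sqrt(22.04) = 4.694678
Step 4: R = 23134.41 / (9.81 * 4.694678) = 502.3 m

502.3


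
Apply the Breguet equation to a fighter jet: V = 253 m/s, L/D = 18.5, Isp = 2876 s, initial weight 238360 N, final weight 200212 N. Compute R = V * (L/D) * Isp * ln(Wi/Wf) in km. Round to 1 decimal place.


Step 1: Coefficient = V * (L/D) * Isp = 253 * 18.5 * 2876 = 13461118.0 m
Step 2: Wi/Wf = 238360 / 200212 = 1.190538
Step 3: ln(1.190538) = 0.174405
Step 4: R = 13461118.0 * 0.174405 = 2347690.7 m = 2347.7 km

2347.7


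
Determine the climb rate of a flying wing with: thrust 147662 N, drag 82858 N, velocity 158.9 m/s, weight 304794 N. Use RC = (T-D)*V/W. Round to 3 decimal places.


Step 1: Excess thrust = T - D = 147662 - 82858 = 64804 N
Step 2: Excess power = 64804 * 158.9 = 10297355.6 W
Step 3: RC = 10297355.6 / 304794 = 33.785 m/s

33.785


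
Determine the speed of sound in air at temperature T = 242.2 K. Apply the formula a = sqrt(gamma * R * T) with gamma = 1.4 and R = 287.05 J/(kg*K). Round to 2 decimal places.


Step 1: gamma * R * T = 1.4 * 287.05 * 242.2 = 97332.914
Step 2: a = sqrt(97332.914) = 311.98 m/s

311.98


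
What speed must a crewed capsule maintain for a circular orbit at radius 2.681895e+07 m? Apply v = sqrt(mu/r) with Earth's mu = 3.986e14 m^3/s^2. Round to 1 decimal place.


Step 1: mu / r = 3.986e14 / 2.681895e+07 = 14862625.1214
Step 2: v = sqrt(14862625.1214) = 3855.2 m/s

3855.2


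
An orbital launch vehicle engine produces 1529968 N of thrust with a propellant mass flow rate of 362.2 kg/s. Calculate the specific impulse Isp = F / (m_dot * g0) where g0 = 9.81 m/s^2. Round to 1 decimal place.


Step 1: m_dot * g0 = 362.2 * 9.81 = 3553.18
Step 2: Isp = 1529968 / 3553.18 = 430.6 s

430.6


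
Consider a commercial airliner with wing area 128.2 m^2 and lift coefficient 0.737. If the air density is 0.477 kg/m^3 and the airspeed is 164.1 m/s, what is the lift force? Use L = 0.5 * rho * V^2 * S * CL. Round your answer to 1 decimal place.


Step 1: Calculate dynamic pressure q = 0.5 * 0.477 * 164.1^2 = 0.5 * 0.477 * 26928.81 = 6422.5212 Pa
Step 2: Multiply by wing area and lift coefficient: L = 6422.5212 * 128.2 * 0.737
Step 3: L = 823367.2159 * 0.737 = 606821.6 N

606821.6


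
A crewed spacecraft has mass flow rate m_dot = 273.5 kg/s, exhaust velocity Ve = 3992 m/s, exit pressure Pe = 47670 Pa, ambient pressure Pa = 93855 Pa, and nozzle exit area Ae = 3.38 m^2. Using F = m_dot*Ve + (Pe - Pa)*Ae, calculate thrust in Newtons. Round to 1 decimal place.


Step 1: Momentum thrust = m_dot * Ve = 273.5 * 3992 = 1091812.0 N
Step 2: Pressure thrust = (Pe - Pa) * Ae = (47670 - 93855) * 3.38 = -156105.30 N
Step 3: Total thrust F = 1091812.0 + -156105.30 = 935706.7 N

935706.7


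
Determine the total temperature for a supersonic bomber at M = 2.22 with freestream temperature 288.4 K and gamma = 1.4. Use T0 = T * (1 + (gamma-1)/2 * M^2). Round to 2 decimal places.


Step 1: (gamma-1)/2 = 0.2
Step 2: M^2 = 4.9284
Step 3: 1 + 0.2 * 4.9284 = 1.98568
Step 4: T0 = 288.4 * 1.98568 = 572.67 K

572.67


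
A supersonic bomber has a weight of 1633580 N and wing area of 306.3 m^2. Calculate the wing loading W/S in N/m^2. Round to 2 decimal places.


Step 1: Wing loading = W / S = 1633580 / 306.3
Step 2: Wing loading = 5333.27 N/m^2

5333.27


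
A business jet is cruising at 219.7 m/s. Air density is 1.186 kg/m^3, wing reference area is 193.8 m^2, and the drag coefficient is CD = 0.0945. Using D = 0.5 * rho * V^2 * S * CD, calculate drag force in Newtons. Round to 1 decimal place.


Step 1: Dynamic pressure q = 0.5 * 1.186 * 219.7^2 = 28622.9774 Pa
Step 2: Drag D = q * S * CD = 28622.9774 * 193.8 * 0.0945
Step 3: D = 524204.1 N

524204.1


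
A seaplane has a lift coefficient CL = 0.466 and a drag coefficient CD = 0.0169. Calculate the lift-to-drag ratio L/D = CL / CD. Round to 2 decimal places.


Step 1: L/D = CL / CD = 0.466 / 0.0169
Step 2: L/D = 27.57

27.57


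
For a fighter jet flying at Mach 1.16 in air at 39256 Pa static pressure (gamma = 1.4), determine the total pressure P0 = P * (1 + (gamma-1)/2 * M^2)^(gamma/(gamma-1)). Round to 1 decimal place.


Step 1: (gamma-1)/2 * M^2 = 0.2 * 1.3456 = 0.26912
Step 2: 1 + 0.26912 = 1.26912
Step 3: Exponent gamma/(gamma-1) = 3.5
Step 4: P0 = 39256 * 1.26912^3.5 = 90399.4 Pa

90399.4


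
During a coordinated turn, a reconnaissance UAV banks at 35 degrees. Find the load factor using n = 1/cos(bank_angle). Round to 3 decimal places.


Step 1: Convert 35 degrees to radians = 0.610865
Step 2: cos(35 deg) = 0.819152
Step 3: n = 1 / 0.819152 = 1.221

1.221


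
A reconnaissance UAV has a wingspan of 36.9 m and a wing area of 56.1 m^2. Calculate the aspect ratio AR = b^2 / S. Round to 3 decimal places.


Step 1: b^2 = 36.9^2 = 1361.61
Step 2: AR = 1361.61 / 56.1 = 24.271

24.271


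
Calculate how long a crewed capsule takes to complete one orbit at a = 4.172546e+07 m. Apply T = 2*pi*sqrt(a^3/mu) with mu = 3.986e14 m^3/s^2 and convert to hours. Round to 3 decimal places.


Step 1: a^3 / mu = 7.264461e+22 / 3.986e14 = 1.822494e+08
Step 2: sqrt(1.822494e+08) = 13499.9777 s
Step 3: T = 2*pi * 13499.9777 = 84822.86 s
Step 4: T in hours = 84822.86 / 3600 = 23.562 hours

23.562


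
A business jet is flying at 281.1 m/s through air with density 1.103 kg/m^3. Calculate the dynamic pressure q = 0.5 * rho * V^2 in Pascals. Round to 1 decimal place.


Step 1: V^2 = 281.1^2 = 79017.21
Step 2: q = 0.5 * 1.103 * 79017.21
Step 3: q = 43578.0 Pa

43578.0


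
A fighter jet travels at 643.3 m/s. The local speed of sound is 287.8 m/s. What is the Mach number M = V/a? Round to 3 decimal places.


Step 1: M = V / a = 643.3 / 287.8
Step 2: M = 2.235

2.235


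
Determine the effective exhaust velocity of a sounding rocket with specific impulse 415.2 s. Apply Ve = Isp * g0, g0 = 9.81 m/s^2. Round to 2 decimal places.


Step 1: Ve = Isp * g0 = 415.2 * 9.81
Step 2: Ve = 4073.11 m/s

4073.11


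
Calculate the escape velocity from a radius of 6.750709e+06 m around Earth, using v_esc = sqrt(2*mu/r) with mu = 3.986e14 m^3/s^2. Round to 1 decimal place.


Step 1: 2*mu/r = 2 * 3.986e14 / 6.750709e+06 = 118091299.7435
Step 2: v_esc = sqrt(118091299.7435) = 10867.0 m/s

10867.0


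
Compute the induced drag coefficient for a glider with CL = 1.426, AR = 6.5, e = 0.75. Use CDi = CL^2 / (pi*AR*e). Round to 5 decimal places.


Step 1: CL^2 = 1.426^2 = 2.033476
Step 2: pi * AR * e = 3.14159 * 6.5 * 0.75 = 15.315264
Step 3: CDi = 2.033476 / 15.315264 = 0.13277

0.13277


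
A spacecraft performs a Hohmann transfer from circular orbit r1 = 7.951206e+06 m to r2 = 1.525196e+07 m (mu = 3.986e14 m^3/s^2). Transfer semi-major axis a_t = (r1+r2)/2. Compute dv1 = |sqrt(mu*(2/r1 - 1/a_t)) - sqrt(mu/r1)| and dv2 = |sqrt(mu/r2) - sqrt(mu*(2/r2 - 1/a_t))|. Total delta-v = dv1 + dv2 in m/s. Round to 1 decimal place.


Step 1: Transfer semi-major axis a_t = (7.951206e+06 + 1.525196e+07) / 2 = 1.160158e+07 m
Step 2: v1 (circular at r1) = sqrt(mu/r1) = 7080.31 m/s
Step 3: v_t1 = sqrt(mu*(2/r1 - 1/a_t)) = 8118.14 m/s
Step 4: dv1 = |8118.14 - 7080.31| = 1037.83 m/s
Step 5: v2 (circular at r2) = 5112.18 m/s, v_t2 = 4232.18 m/s
Step 6: dv2 = |5112.18 - 4232.18| = 880.0 m/s
Step 7: Total delta-v = 1037.83 + 880.0 = 1917.8 m/s

1917.8


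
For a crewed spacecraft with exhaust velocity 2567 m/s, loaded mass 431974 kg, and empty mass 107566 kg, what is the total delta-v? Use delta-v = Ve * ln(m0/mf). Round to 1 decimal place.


Step 1: Mass ratio m0/mf = 431974 / 107566 = 4.015897
Step 2: ln(4.015897) = 1.390261
Step 3: delta-v = 2567 * 1.390261 = 3568.8 m/s

3568.8


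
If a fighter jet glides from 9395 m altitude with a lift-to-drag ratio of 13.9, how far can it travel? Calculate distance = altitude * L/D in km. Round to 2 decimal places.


Step 1: Glide distance = altitude * L/D = 9395 * 13.9 = 130590.5 m
Step 2: Convert to km: 130590.5 / 1000 = 130.59 km

130.59


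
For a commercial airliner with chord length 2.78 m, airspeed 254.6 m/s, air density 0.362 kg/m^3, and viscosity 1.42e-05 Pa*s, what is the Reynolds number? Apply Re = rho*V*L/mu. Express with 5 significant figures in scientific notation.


Step 1: Numerator = rho * V * L = 0.362 * 254.6 * 2.78 = 256.219256
Step 2: Re = 256.219256 / 1.42e-05
Step 3: Re = 1.8044e+07

1.8044e+07


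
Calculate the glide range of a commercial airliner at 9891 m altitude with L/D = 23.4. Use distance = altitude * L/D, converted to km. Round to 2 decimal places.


Step 1: Glide distance = altitude * L/D = 9891 * 23.4 = 231449.4 m
Step 2: Convert to km: 231449.4 / 1000 = 231.45 km

231.45


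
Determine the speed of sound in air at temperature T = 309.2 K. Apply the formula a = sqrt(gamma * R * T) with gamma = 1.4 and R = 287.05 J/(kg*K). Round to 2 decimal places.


Step 1: gamma * R * T = 1.4 * 287.05 * 309.2 = 124258.204
Step 2: a = sqrt(124258.204) = 352.50 m/s

352.50


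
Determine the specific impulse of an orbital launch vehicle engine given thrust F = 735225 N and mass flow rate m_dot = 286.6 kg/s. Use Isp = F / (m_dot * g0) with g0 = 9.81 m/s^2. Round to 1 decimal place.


Step 1: m_dot * g0 = 286.6 * 9.81 = 2811.55
Step 2: Isp = 735225 / 2811.55 = 261.5 s

261.5


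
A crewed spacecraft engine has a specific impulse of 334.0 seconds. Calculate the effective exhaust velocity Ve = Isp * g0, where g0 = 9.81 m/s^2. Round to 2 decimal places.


Step 1: Ve = Isp * g0 = 334.0 * 9.81
Step 2: Ve = 3276.54 m/s

3276.54


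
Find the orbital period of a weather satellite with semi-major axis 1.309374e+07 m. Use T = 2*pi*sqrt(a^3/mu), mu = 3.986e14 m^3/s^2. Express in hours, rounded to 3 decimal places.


Step 1: a^3 / mu = 2.244870e+21 / 3.986e14 = 5.631886e+06
Step 2: sqrt(5.631886e+06) = 2373.1595 s
Step 3: T = 2*pi * 2373.1595 = 14911.0 s
Step 4: T in hours = 14911.0 / 3600 = 4.142 hours

4.142


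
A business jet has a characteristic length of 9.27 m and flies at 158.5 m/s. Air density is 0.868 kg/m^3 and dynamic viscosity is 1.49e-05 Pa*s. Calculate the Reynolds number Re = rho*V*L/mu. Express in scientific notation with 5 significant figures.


Step 1: Numerator = rho * V * L = 0.868 * 158.5 * 9.27 = 1275.34806
Step 2: Re = 1275.34806 / 1.49e-05
Step 3: Re = 8.5594e+07

8.5594e+07


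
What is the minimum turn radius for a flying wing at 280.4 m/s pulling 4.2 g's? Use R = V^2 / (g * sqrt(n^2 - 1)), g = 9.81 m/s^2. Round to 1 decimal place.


Step 1: V^2 = 280.4^2 = 78624.16
Step 2: n^2 - 1 = 4.2^2 - 1 = 16.64
Step 3: sqrt(16.64) = 4.079216
Step 4: R = 78624.16 / (9.81 * 4.079216) = 1964.8 m

1964.8


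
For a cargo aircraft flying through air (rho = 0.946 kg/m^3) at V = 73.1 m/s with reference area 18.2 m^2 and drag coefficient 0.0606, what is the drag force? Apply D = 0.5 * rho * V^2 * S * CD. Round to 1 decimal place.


Step 1: Dynamic pressure q = 0.5 * 0.946 * 73.1^2 = 2527.5275 Pa
Step 2: Drag D = q * S * CD = 2527.5275 * 18.2 * 0.0606
Step 3: D = 2787.7 N

2787.7


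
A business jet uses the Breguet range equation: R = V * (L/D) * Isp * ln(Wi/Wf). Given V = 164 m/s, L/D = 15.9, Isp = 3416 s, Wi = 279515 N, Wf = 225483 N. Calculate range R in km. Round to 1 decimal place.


Step 1: Coefficient = V * (L/D) * Isp = 164 * 15.9 * 3416 = 8907561.6 m
Step 2: Wi/Wf = 279515 / 225483 = 1.239628
Step 3: ln(1.239628) = 0.214811
Step 4: R = 8907561.6 * 0.214811 = 1913443.9 m = 1913.4 km

1913.4


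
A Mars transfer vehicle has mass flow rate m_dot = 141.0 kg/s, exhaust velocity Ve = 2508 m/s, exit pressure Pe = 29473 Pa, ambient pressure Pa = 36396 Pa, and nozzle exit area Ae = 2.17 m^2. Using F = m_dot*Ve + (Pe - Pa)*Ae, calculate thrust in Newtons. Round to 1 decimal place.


Step 1: Momentum thrust = m_dot * Ve = 141.0 * 2508 = 353628.0 N
Step 2: Pressure thrust = (Pe - Pa) * Ae = (29473 - 36396) * 2.17 = -15022.91 N
Step 3: Total thrust F = 353628.0 + -15022.91 = 338605.1 N

338605.1


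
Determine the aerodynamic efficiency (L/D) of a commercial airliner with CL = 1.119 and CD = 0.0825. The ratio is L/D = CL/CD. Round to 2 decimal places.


Step 1: L/D = CL / CD = 1.119 / 0.0825
Step 2: L/D = 13.56

13.56


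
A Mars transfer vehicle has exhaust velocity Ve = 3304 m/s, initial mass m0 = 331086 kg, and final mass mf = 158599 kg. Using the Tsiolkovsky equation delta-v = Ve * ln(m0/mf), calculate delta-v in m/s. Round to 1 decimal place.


Step 1: Mass ratio m0/mf = 331086 / 158599 = 2.087567
Step 2: ln(2.087567) = 0.735999
Step 3: delta-v = 3304 * 0.735999 = 2431.7 m/s

2431.7


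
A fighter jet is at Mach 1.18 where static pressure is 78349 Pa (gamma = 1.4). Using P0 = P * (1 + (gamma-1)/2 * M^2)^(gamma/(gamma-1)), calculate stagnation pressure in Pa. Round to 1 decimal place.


Step 1: (gamma-1)/2 * M^2 = 0.2 * 1.3924 = 0.27848
Step 2: 1 + 0.27848 = 1.27848
Step 3: Exponent gamma/(gamma-1) = 3.5
Step 4: P0 = 78349 * 1.27848^3.5 = 185123.8 Pa

185123.8


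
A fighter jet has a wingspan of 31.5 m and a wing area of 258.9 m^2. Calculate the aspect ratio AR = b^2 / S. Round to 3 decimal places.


Step 1: b^2 = 31.5^2 = 992.25
Step 2: AR = 992.25 / 258.9 = 3.833

3.833


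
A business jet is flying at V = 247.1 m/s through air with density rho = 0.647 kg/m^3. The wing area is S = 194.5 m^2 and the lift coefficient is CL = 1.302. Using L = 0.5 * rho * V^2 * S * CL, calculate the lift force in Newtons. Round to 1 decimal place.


Step 1: Calculate dynamic pressure q = 0.5 * 0.647 * 247.1^2 = 0.5 * 0.647 * 61058.41 = 19752.3956 Pa
Step 2: Multiply by wing area and lift coefficient: L = 19752.3956 * 194.5 * 1.302
Step 3: L = 3841840.951 * 1.302 = 5002076.9 N

5002076.9


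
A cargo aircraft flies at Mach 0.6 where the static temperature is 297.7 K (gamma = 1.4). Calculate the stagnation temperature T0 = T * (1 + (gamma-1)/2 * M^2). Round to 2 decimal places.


Step 1: (gamma-1)/2 = 0.2
Step 2: M^2 = 0.36
Step 3: 1 + 0.2 * 0.36 = 1.072
Step 4: T0 = 297.7 * 1.072 = 319.13 K

319.13


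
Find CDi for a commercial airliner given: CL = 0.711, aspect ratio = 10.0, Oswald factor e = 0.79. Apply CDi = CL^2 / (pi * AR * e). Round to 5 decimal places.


Step 1: CL^2 = 0.711^2 = 0.505521
Step 2: pi * AR * e = 3.14159 * 10.0 * 0.79 = 24.818582
Step 3: CDi = 0.505521 / 24.818582 = 0.02037

0.02037


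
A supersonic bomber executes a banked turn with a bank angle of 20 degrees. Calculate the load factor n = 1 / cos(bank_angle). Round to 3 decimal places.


Step 1: Convert 20 degrees to radians = 0.349066
Step 2: cos(20 deg) = 0.939693
Step 3: n = 1 / 0.939693 = 1.064

1.064


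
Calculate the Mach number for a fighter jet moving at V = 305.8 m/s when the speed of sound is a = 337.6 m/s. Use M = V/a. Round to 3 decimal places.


Step 1: M = V / a = 305.8 / 337.6
Step 2: M = 0.906

0.906


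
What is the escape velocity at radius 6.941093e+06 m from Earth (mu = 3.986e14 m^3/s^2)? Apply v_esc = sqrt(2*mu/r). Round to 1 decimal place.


Step 1: 2*mu/r = 2 * 3.986e14 / 6.941093e+06 = 114852228.6043
Step 2: v_esc = sqrt(114852228.6043) = 10716.9 m/s

10716.9


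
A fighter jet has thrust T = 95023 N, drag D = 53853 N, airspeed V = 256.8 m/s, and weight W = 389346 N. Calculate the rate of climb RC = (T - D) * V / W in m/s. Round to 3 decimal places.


Step 1: Excess thrust = T - D = 95023 - 53853 = 41170 N
Step 2: Excess power = 41170 * 256.8 = 10572456.0 W
Step 3: RC = 10572456.0 / 389346 = 27.154 m/s

27.154


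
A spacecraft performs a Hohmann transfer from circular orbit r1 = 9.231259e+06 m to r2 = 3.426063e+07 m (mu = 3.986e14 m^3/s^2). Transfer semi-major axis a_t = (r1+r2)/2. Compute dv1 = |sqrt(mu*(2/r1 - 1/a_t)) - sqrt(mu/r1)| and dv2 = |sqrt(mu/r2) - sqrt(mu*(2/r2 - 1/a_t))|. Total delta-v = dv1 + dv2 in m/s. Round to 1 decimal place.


Step 1: Transfer semi-major axis a_t = (9.231259e+06 + 3.426063e+07) / 2 = 2.174594e+07 m
Step 2: v1 (circular at r1) = sqrt(mu/r1) = 6571.1 m/s
Step 3: v_t1 = sqrt(mu*(2/r1 - 1/a_t)) = 8247.96 m/s
Step 4: dv1 = |8247.96 - 6571.1| = 1676.86 m/s
Step 5: v2 (circular at r2) = 3410.92 m/s, v_t2 = 2222.35 m/s
Step 6: dv2 = |3410.92 - 2222.35| = 1188.57 m/s
Step 7: Total delta-v = 1676.86 + 1188.57 = 2865.4 m/s

2865.4


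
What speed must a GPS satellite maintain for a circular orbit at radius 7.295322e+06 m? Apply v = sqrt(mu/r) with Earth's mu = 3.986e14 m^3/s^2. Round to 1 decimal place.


Step 1: mu / r = 3.986e14 / 7.295322e+06 = 54637752.7956
Step 2: v = sqrt(54637752.7956) = 7391.7 m/s

7391.7


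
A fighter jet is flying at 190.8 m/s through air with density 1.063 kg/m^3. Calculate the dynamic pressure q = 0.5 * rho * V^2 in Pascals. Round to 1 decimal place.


Step 1: V^2 = 190.8^2 = 36404.64
Step 2: q = 0.5 * 1.063 * 36404.64
Step 3: q = 19349.1 Pa

19349.1


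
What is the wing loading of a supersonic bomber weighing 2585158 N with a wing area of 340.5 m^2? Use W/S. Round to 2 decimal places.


Step 1: Wing loading = W / S = 2585158 / 340.5
Step 2: Wing loading = 7592.24 N/m^2

7592.24


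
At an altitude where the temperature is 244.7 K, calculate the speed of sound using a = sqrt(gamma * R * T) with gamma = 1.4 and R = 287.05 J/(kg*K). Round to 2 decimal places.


Step 1: gamma * R * T = 1.4 * 287.05 * 244.7 = 98337.589
Step 2: a = sqrt(98337.589) = 313.59 m/s

313.59


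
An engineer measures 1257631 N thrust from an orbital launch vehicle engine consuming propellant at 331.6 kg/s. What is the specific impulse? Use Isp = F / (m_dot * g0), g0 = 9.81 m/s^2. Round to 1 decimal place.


Step 1: m_dot * g0 = 331.6 * 9.81 = 3253.0
Step 2: Isp = 1257631 / 3253.0 = 386.6 s

386.6


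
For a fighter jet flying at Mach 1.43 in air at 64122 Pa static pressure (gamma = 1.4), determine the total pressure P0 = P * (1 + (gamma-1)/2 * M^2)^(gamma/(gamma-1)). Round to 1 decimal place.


Step 1: (gamma-1)/2 * M^2 = 0.2 * 2.0449 = 0.40898
Step 2: 1 + 0.40898 = 1.40898
Step 3: Exponent gamma/(gamma-1) = 3.5
Step 4: P0 = 64122 * 1.40898^3.5 = 212899.2 Pa

212899.2


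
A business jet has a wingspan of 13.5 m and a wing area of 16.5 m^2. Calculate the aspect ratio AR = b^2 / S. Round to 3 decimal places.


Step 1: b^2 = 13.5^2 = 182.25
Step 2: AR = 182.25 / 16.5 = 11.045

11.045


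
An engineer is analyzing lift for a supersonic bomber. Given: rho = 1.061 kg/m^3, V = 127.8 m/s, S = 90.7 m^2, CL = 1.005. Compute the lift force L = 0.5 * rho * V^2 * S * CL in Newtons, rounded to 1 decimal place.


Step 1: Calculate dynamic pressure q = 0.5 * 1.061 * 127.8^2 = 0.5 * 1.061 * 16332.84 = 8664.5716 Pa
Step 2: Multiply by wing area and lift coefficient: L = 8664.5716 * 90.7 * 1.005
Step 3: L = 785876.6459 * 1.005 = 789806.0 N

789806.0


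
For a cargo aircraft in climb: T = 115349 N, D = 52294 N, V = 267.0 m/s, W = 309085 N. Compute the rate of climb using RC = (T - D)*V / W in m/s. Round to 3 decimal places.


Step 1: Excess thrust = T - D = 115349 - 52294 = 63055 N
Step 2: Excess power = 63055 * 267.0 = 16835685.0 W
Step 3: RC = 16835685.0 / 309085 = 54.469 m/s

54.469


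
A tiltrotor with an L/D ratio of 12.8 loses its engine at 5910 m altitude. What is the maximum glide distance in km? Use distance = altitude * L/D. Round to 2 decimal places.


Step 1: Glide distance = altitude * L/D = 5910 * 12.8 = 75648.0 m
Step 2: Convert to km: 75648.0 / 1000 = 75.65 km

75.65


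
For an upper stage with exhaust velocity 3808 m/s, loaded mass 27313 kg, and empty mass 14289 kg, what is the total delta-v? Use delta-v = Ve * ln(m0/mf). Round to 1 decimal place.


Step 1: Mass ratio m0/mf = 27313 / 14289 = 1.91147
Step 2: ln(1.91147) = 0.647873
Step 3: delta-v = 3808 * 0.647873 = 2467.1 m/s

2467.1


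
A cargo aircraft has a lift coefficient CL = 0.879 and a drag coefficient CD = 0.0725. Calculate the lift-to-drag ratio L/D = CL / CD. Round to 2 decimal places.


Step 1: L/D = CL / CD = 0.879 / 0.0725
Step 2: L/D = 12.12

12.12


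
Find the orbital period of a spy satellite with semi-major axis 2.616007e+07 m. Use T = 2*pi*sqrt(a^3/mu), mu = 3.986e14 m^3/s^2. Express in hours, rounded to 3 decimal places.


Step 1: a^3 / mu = 1.790262e+22 / 3.986e14 = 4.491376e+07
Step 2: sqrt(4.491376e+07) = 6701.7729 s
Step 3: T = 2*pi * 6701.7729 = 42108.48 s
Step 4: T in hours = 42108.48 / 3600 = 11.697 hours

11.697
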